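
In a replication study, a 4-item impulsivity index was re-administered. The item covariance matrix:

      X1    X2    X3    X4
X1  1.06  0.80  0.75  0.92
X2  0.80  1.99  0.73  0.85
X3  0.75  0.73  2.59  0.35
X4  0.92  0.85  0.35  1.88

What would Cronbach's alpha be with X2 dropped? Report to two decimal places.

Remaining items: X1, X3, X4 (k = 3).
Σσᵢ² = 1.06 + 2.59 + 1.88 = 5.53
σ²_T = 5.53 + 2 × 2.02 = 9.57
α (item deleted) = (3/2)·(1 − 5.53/9.57) = 0.63

α = 0.63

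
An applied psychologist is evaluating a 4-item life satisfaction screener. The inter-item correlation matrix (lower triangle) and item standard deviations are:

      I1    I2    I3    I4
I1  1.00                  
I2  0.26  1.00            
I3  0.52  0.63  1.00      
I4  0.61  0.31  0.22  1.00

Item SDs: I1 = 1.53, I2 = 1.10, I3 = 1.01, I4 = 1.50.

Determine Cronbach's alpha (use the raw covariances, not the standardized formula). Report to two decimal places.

Cronbach's alpha = 0.73

Σσ²ᵢ = 1.53² + 1.10² + 1.01² + 1.50² = 6.8210
Covariances σ_ij = r_ij · s_i · s_j:
  σ(I1,I2) = 0.26 × 1.53 × 1.10 = 0.4376
  σ(I1,I3) = 0.52 × 1.53 × 1.01 = 0.8036
  σ(I1,I4) = 0.61 × 1.53 × 1.50 = 1.4000
  σ(I2,I3) = 0.63 × 1.10 × 1.01 = 0.6999
  σ(I2,I4) = 0.31 × 1.10 × 1.50 = 0.5115
  σ(I3,I4) = 0.22 × 1.01 × 1.50 = 0.3333
σ²_T = Σσ²ᵢ + 2·Σσ_ij = 6.8210 + 2 × 4.1859 = 15.1928
α = (4/3)·(1 − 6.8210/15.1928) = 0.73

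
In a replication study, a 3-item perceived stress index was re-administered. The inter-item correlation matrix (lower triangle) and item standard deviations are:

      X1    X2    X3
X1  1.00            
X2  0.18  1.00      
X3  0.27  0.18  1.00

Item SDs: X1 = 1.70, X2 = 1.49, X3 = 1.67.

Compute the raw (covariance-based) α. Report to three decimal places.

α = 0.446

Σσ²ᵢ = 1.70² + 1.49² + 1.67² = 7.8990
Covariances σ_ij = r_ij · s_i · s_j:
  σ(X1,X2) = 0.18 × 1.70 × 1.49 = 0.4559
  σ(X1,X3) = 0.27 × 1.70 × 1.67 = 0.7665
  σ(X2,X3) = 0.18 × 1.49 × 1.67 = 0.4479
σ²_T = Σσ²ᵢ + 2·Σσ_ij = 7.8990 + 2 × 1.6703 = 11.2396
α = (3/2)·(1 − 7.8990/11.2396) = 0.446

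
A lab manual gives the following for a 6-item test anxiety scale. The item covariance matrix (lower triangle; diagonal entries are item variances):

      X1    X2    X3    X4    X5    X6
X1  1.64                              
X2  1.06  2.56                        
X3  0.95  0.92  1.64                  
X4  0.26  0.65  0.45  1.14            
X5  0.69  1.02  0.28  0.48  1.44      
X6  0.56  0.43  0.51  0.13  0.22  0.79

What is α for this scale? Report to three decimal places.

α = 0.782

Σσ²ᵢ = 1.64 + 2.56 + 1.64 + 1.14 + 1.44 + 0.79 = 9.21
Sum of off-diagonal covariances = 8.61
Var(T) = 9.21 + 2 × 8.61 = 26.43
α = (k/(k−1))·(1 − Σσ²ᵢ/Var(T)) = (6/5)·(1 − 9.21/26.43) = 0.782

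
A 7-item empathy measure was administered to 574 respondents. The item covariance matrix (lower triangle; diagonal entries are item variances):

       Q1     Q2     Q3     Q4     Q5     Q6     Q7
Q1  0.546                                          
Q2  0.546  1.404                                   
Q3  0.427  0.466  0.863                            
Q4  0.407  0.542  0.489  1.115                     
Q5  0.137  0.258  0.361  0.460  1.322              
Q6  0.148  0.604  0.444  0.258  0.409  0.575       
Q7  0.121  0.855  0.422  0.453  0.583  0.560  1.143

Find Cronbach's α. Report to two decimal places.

ΣVar(i) = 0.546 + 1.404 + 0.863 + 1.115 + 1.322 + 0.575 + 1.143 = 6.968
Σ_{i<j} σ_ij = 8.950
total variance = 6.968 + 2 × 8.950 = 24.868
α = (k/(k−1))·(1 − ΣVar(i)/total variance) = (7/6)·(1 − 6.968/24.868) = 0.84

Cronbach's α = 0.84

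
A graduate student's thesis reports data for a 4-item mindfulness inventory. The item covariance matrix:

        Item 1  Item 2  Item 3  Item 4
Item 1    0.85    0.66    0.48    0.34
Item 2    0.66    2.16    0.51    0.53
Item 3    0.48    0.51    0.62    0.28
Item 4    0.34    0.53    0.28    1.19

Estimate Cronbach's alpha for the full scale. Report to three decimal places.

α = 0.717

Σσᵢ² = 0.85 + 2.16 + 0.62 + 1.19 = 4.82
Sum of off-diagonal covariances = 2.80
Var(T) = 4.82 + 2 × 2.80 = 10.42
α = (k/(k−1))·(1 − Σσᵢ²/Var(T)) = (4/3)·(1 − 4.82/10.42) = 0.717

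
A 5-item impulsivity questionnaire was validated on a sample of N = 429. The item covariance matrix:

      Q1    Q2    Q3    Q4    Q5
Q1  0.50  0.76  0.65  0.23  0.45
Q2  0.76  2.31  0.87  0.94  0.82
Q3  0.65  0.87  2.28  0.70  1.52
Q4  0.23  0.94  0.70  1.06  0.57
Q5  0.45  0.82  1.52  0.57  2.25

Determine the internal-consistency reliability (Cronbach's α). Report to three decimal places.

Cronbach's α = 0.802

sum of item variances = 0.50 + 2.31 + 2.28 + 1.06 + 2.25 = 8.40
Σ_{i<j} σ_ij = 7.51
σ²_T = 8.40 + 2 × 7.51 = 23.42
α = (k/(k−1))·(1 − sum of item variances/σ²_T) = (5/4)·(1 − 8.40/23.42) = 0.802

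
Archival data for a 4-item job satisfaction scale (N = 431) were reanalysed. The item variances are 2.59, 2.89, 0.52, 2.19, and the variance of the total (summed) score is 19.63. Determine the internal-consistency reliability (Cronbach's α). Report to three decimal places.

α = 0.777

sum of item variances = 2.59 + 2.89 + 0.52 + 2.19 = 8.19
α = (k/(k−1))·(1 − sum of item variances/σ²_total) = (4/3)·(1 − 8.19/19.63) = 0.777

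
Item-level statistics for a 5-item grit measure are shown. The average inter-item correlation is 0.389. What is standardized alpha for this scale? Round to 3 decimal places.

standardized alpha = 0.761

Standardized α = k·r̄ / (1 + (k−1)·r̄) = 5 × 0.389 / (1 + 4 × 0.389)
  = 1.9450 / 2.5560 = 0.761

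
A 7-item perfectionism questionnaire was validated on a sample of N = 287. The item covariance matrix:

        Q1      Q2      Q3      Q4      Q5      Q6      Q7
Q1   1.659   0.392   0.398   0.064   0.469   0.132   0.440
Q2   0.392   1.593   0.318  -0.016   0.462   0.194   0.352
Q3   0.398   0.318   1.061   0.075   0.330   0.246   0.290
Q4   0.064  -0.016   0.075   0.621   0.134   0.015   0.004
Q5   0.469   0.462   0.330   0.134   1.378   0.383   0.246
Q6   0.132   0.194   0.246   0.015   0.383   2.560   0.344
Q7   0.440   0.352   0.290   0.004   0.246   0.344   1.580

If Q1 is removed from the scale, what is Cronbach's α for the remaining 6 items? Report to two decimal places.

Cronbach's α = 0.52

Remaining items: Q2, Q3, Q4, Q5, Q6, Q7 (k = 6).
sum of item variances = 1.593 + 1.061 + 0.621 + 1.378 + 2.560 + 1.580 = 8.793
total variance = 8.793 + 2 × 3.377 = 15.547
α (item deleted) = (6/5)·(1 − 8.793/15.547) = 0.52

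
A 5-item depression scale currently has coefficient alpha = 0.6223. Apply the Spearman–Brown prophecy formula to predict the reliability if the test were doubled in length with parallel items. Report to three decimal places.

predicted reliability = 0.767

Length factor m = 2
α' = m·α / (1 + (m−1)·α)
   = 2 × 0.6223 / (1 + (2 − 1) × 0.6223)
   = 1.2446 / 1.6223 = 0.767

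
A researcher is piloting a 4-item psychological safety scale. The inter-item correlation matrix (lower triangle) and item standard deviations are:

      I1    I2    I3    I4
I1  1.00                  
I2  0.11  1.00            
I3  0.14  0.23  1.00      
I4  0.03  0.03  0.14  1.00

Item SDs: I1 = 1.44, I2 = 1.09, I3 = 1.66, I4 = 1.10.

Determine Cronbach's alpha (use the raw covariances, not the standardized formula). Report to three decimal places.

Σσ²ᵢ = 1.44² + 1.09² + 1.66² + 1.10² = 7.2273
Covariances σ_ij = r_ij · s_i · s_j:
  σ(I1,I2) = 0.11 × 1.44 × 1.09 = 0.1727
  σ(I1,I3) = 0.14 × 1.44 × 1.66 = 0.3347
  σ(I1,I4) = 0.03 × 1.44 × 1.10 = 0.0475
  σ(I2,I3) = 0.23 × 1.09 × 1.66 = 0.4162
  σ(I2,I4) = 0.03 × 1.09 × 1.10 = 0.0360
  σ(I3,I4) = 0.14 × 1.66 × 1.10 = 0.2556
σ²_T = Σσ²ᵢ + 2·Σσ_ij = 7.2273 + 2 × 1.2627 = 9.7527
α = (4/3)·(1 − 7.2273/9.7527) = 0.345

Cronbach's alpha = 0.345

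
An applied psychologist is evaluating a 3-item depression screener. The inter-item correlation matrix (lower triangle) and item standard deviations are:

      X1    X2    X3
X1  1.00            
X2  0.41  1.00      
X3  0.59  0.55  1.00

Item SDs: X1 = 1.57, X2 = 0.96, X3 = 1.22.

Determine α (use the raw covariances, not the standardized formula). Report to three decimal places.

Σσ²ᵢ = 1.57² + 0.96² + 1.22² = 4.8749
Covariances σ_ij = r_ij · s_i · s_j:
  σ(X1,X2) = 0.41 × 1.57 × 0.96 = 0.6180
  σ(X1,X3) = 0.59 × 1.57 × 1.22 = 1.1301
  σ(X2,X3) = 0.55 × 0.96 × 1.22 = 0.6442
σ²_T = Σσ²ᵢ + 2·Σσ_ij = 4.8749 + 2 × 2.3923 = 9.6595
α = (3/2)·(1 − 4.8749/9.6595) = 0.743

α = 0.743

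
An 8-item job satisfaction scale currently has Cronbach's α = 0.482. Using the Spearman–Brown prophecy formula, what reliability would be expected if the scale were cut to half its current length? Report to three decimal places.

predicted reliability = 0.318

Length factor m = 1/2
α' = m·α / (1 − (1−m)·α)
   = 1/2 × 0.482 / (1 − (1 − 1/2) × 0.482)
   = 0.2410 / 0.7590 = 0.318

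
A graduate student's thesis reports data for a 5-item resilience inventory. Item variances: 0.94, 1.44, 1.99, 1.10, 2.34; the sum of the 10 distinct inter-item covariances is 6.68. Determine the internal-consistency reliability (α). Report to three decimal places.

α = 0.789

Σσ²ᵢ = 0.94 + 1.44 + 1.99 + 1.10 + 2.34 = 7.81
Sum of distinct covariances = 6.68
σ²_total = Σσ²ᵢ + 2·Σcov = 7.81 + 2 × 6.68 = 21.17
α = (5/4)·(1 − 7.81/21.17) = 0.789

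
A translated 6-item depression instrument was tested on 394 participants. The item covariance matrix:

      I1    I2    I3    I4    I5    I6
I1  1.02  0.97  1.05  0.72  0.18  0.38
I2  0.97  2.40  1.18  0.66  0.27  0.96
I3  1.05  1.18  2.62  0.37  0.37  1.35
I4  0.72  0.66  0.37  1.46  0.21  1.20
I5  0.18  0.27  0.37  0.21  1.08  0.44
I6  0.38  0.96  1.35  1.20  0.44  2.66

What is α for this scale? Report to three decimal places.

Σσ²ᵢ = 1.02 + 2.40 + 2.62 + 1.46 + 1.08 + 2.66 = 11.24
Sum of off-diagonal covariances = 10.31
σ²_T = 11.24 + 2 × 10.31 = 31.86
α = (k/(k−1))·(1 − Σσ²ᵢ/σ²_T) = (6/5)·(1 − 11.24/31.86) = 0.777

α = 0.777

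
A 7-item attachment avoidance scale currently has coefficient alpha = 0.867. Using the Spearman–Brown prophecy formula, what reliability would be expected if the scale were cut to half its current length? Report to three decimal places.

Length factor m = 1/2
α' = m·α / (1 − (1−m)·α)
   = 1/2 × 0.867 / (1 − (1 − 1/2) × 0.867)
   = 0.4335 / 0.5665 = 0.765

predicted reliability = 0.765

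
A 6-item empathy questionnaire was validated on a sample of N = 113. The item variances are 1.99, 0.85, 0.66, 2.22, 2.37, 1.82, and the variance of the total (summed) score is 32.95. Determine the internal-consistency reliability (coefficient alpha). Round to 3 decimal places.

α = 0.839

ΣVar(i) = 1.99 + 0.85 + 0.66 + 2.22 + 2.37 + 1.82 = 9.91
α = (k/(k−1))·(1 − ΣVar(i)/Var(T)) = (6/5)·(1 − 9.91/32.95) = 0.839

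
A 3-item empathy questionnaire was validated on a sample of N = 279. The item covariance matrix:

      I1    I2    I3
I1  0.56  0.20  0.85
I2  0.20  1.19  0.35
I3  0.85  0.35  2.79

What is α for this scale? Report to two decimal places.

sum of item variances = 0.56 + 1.19 + 2.79 = 4.54
Sum of off-diagonal covariances = 1.40
total variance = 4.54 + 2 × 1.40 = 7.34
α = (k/(k−1))·(1 − sum of item variances/total variance) = (3/2)·(1 − 4.54/7.34) = 0.57

α = 0.57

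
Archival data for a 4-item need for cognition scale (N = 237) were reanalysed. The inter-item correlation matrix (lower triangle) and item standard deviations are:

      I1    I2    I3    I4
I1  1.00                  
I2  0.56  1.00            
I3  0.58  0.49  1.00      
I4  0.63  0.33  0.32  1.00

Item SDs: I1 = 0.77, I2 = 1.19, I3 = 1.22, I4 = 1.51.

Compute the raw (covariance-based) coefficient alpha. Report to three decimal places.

Σσ²ᵢ = 0.77² + 1.19² + 1.22² + 1.51² = 5.7775
Covariances σ_ij = r_ij · s_i · s_j:
  σ(I1,I2) = 0.56 × 0.77 × 1.19 = 0.5131
  σ(I1,I3) = 0.58 × 0.77 × 1.22 = 0.5449
  σ(I1,I4) = 0.63 × 0.77 × 1.51 = 0.7325
  σ(I2,I3) = 0.49 × 1.19 × 1.22 = 0.7114
  σ(I2,I4) = 0.33 × 1.19 × 1.51 = 0.5930
  σ(I3,I4) = 0.32 × 1.22 × 1.51 = 0.5895
σ²_T = Σσ²ᵢ + 2·Σσ_ij = 5.7775 + 2 × 3.6844 = 13.1463
α = (4/3)·(1 − 5.7775/13.1463) = 0.747

coefficient alpha = 0.747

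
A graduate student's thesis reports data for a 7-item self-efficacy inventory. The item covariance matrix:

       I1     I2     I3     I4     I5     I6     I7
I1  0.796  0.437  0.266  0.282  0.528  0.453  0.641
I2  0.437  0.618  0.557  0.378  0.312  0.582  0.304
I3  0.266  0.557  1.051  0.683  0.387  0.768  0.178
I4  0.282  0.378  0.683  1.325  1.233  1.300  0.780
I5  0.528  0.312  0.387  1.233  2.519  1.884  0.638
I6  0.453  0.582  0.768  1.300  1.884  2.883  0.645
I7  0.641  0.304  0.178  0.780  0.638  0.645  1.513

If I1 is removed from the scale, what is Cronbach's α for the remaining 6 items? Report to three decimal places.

Remaining items: I2, I3, I4, I5, I6, I7 (k = 6).
Σσᵢ² = 0.618 + 1.051 + 1.325 + 2.519 + 2.883 + 1.513 = 9.909
σ²_T = 9.909 + 2 × 10.629 = 31.167
α (item deleted) = (6/5)·(1 − 9.909/31.167) = 0.818

Cronbach's α = 0.818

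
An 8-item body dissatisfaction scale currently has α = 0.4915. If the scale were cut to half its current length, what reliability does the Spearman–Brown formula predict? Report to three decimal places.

Length factor m = 1/2
α' = m·α / (1 − (1−m)·α)
   = 1/2 × 0.4915 / (1 − (1 − 1/2) × 0.4915)
   = 0.2457 / 0.7542 = 0.326

predicted reliability = 0.326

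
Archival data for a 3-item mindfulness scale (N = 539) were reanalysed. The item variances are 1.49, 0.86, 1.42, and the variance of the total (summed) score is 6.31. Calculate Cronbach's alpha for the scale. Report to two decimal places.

α = 0.60

sum of item variances = 1.49 + 0.86 + 1.42 = 3.77
α = (k/(k−1))·(1 − sum of item variances/σ²_T) = (3/2)·(1 − 3.77/6.31) = 0.60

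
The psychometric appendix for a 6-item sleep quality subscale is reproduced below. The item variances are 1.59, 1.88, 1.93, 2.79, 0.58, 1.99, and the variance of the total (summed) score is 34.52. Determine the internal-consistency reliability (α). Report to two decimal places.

Σσᵢ² = 1.59 + 1.88 + 1.93 + 2.79 + 0.58 + 1.99 = 10.76
α = (k/(k−1))·(1 − Σσᵢ²/Var(T)) = (6/5)·(1 − 10.76/34.52) = 0.83

α = 0.83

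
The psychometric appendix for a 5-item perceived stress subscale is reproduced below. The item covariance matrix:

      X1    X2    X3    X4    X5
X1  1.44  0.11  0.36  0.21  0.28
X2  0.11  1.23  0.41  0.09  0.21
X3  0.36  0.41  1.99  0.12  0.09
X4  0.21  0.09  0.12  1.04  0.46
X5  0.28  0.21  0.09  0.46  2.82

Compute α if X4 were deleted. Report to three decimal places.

α = 0.374

Remaining items: X1, X2, X3, X5 (k = 4).
Σσ²ᵢ = 1.44 + 1.23 + 1.99 + 2.82 = 7.48
σ²_T = 7.48 + 2 × 1.46 = 10.40
α (item deleted) = (4/3)·(1 − 7.48/10.40) = 0.374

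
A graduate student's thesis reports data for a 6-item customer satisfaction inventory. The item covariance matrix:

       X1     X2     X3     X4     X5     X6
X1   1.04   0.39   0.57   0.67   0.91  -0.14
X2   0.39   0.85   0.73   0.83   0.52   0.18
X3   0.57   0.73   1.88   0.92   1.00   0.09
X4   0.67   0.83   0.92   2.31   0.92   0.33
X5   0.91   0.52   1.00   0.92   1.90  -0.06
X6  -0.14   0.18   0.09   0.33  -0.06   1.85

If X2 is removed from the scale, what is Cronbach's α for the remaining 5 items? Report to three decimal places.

Remaining items: X1, X3, X4, X5, X6 (k = 5).
Σσᵢ² = 1.04 + 1.88 + 2.31 + 1.90 + 1.85 = 8.98
Var(T) = 8.98 + 2 × 5.21 = 19.40
α (item deleted) = (5/4)·(1 − 8.98/19.40) = 0.671

Cronbach's α = 0.671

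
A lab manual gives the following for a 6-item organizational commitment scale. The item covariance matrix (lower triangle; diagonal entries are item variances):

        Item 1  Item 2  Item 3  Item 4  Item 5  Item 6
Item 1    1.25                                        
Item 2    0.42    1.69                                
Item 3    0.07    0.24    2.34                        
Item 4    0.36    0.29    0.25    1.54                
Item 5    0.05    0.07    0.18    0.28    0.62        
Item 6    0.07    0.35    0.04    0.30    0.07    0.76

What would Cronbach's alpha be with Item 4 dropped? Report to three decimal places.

α = 0.399

Remaining items: Item 1, Item 2, Item 3, Item 5, Item 6 (k = 5).
ΣVar(i) = 1.25 + 1.69 + 2.34 + 0.62 + 0.76 = 6.66
σ²_total = 6.66 + 2 × 1.56 = 9.78
α (item deleted) = (5/4)·(1 − 6.66/9.78) = 0.399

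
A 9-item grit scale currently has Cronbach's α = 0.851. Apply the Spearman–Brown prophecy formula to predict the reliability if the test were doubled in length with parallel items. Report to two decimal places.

predicted reliability = 0.92

Length factor m = 2
α' = m·α / (1 + (m−1)·α)
   = 2 × 0.851 / (1 + (2 − 1) × 0.851)
   = 1.7020 / 1.8510 = 0.92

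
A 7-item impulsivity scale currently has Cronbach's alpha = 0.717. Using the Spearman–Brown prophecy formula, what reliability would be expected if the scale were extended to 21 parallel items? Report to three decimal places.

predicted reliability = 0.884

Length factor m = 21/7 = 3.0000
α' = m·α / (1 + (m−1)·α)
   = 21/7 × 0.717 / (1 + (21/7 − 1) × 0.717)
   = 2.1510 / 2.4340 = 0.884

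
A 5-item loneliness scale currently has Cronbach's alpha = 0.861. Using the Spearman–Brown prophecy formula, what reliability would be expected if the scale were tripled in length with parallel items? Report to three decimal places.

Length factor m = 3
α' = m·α / (1 + (m−1)·α)
   = 3 × 0.861 / (1 + (3 − 1) × 0.861)
   = 2.5830 / 2.7220 = 0.949

predicted reliability = 0.949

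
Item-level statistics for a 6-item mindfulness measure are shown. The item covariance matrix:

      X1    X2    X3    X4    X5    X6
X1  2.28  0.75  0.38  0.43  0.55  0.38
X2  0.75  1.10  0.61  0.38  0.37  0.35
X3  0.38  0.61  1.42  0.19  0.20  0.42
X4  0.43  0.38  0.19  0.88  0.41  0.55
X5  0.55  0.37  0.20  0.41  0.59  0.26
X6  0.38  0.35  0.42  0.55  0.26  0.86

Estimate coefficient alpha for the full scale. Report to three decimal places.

coefficient alpha = 0.763

Σσᵢ² = 2.28 + 1.10 + 1.42 + 0.88 + 0.59 + 0.86 = 7.13
Sum of off-diagonal covariances = 6.23
Var(T) = 7.13 + 2 × 6.23 = 19.59
α = (k/(k−1))·(1 − Σσᵢ²/Var(T)) = (6/5)·(1 − 7.13/19.59) = 0.763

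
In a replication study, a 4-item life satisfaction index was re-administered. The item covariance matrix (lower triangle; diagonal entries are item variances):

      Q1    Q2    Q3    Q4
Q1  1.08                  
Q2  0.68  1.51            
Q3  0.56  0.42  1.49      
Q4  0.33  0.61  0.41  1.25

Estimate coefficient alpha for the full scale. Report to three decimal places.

α = 0.707

ΣVar(i) = 1.08 + 1.51 + 1.49 + 1.25 = 5.33
Σ_{i<j} σ_ij = 3.01
σ²_T = 5.33 + 2 × 3.01 = 11.35
α = (k/(k−1))·(1 − ΣVar(i)/σ²_T) = (4/3)·(1 − 5.33/11.35) = 0.707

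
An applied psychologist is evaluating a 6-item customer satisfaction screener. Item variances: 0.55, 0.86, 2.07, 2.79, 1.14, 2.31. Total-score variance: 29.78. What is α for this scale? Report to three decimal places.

α = 0.808

ΣVar(i) = 0.55 + 0.86 + 2.07 + 2.79 + 1.14 + 2.31 = 9.72
α = (k/(k−1))·(1 − ΣVar(i)/Var(T)) = (6/5)·(1 − 9.72/29.78) = 0.808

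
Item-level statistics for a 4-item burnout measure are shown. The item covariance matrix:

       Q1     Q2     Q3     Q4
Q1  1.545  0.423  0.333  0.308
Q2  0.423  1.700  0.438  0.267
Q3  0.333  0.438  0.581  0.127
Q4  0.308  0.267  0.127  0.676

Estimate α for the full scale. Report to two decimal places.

α = 0.61

Σσ²ᵢ = 1.545 + 1.700 + 0.581 + 0.676 = 4.502
Σ_{i<j} σ_ij = 1.896
Var(T) = 4.502 + 2 × 1.896 = 8.294
α = (k/(k−1))·(1 − Σσ²ᵢ/Var(T)) = (4/3)·(1 − 4.502/8.294) = 0.61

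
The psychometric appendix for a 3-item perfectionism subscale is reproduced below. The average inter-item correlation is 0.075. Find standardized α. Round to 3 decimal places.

Standardized α = k·r̄ / (1 + (k−1)·r̄) = 3 × 0.075 / (1 + 2 × 0.075)
  = 0.2250 / 1.1500 = 0.196

standardized α = 0.196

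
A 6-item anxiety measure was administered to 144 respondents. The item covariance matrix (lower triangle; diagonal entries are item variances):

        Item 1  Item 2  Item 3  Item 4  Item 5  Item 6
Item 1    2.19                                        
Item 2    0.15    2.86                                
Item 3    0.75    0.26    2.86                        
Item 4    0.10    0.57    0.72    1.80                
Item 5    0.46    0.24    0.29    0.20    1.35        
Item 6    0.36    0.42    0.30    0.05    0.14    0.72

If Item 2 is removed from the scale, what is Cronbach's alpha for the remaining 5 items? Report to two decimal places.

Remaining items: Item 1, Item 3, Item 4, Item 5, Item 6 (k = 5).
Σσ²ᵢ = 2.19 + 2.86 + 1.80 + 1.35 + 0.72 = 8.92
σ²_T = 8.92 + 2 × 3.37 = 15.66
α (item deleted) = (5/4)·(1 − 8.92/15.66) = 0.54

α = 0.54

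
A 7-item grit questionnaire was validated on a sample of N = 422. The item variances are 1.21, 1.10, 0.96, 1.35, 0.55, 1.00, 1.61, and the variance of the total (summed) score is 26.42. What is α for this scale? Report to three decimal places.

Σσ²ᵢ = 1.21 + 1.10 + 0.96 + 1.35 + 0.55 + 1.00 + 1.61 = 7.78
α = (k/(k−1))·(1 − Σσ²ᵢ/σ²_T) = (7/6)·(1 − 7.78/26.42) = 0.823

α = 0.823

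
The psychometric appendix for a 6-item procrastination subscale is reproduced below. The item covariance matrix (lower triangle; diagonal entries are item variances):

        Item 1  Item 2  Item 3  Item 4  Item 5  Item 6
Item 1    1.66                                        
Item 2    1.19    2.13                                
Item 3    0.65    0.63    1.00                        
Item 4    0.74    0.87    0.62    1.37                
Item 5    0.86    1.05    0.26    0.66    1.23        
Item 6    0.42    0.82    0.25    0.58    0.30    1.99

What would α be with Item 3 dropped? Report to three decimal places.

Remaining items: Item 1, Item 2, Item 4, Item 5, Item 6 (k = 5).
Σσᵢ² = 1.66 + 2.13 + 1.37 + 1.23 + 1.99 = 8.38
σ²_T = 8.38 + 2 × 7.49 = 23.36
α (item deleted) = (5/4)·(1 − 8.38/23.36) = 0.802

α = 0.802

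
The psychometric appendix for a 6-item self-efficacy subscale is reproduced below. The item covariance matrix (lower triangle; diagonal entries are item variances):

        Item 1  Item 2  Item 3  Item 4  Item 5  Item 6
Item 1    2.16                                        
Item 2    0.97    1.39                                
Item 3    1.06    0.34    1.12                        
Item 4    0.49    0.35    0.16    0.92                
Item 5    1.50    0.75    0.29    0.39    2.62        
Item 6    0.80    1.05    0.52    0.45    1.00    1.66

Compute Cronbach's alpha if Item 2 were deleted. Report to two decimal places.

Cronbach's alpha = 0.76

Remaining items: Item 1, Item 3, Item 4, Item 5, Item 6 (k = 5).
Σσᵢ² = 2.16 + 1.12 + 0.92 + 2.62 + 1.66 = 8.48
σ²_T = 8.48 + 2 × 6.66 = 21.80
α (item deleted) = (5/4)·(1 − 8.48/21.80) = 0.76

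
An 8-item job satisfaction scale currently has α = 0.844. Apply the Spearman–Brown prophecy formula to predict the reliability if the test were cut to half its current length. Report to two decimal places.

predicted reliability = 0.73

Length factor m = 1/2
α' = m·α / (1 − (1−m)·α)
   = 1/2 × 0.844 / (1 − (1 − 1/2) × 0.844)
   = 0.4220 / 0.5780 = 0.73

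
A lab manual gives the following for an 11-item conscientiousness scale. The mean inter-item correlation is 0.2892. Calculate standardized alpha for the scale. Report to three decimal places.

α = 0.817

Standardized α = k·r̄ / (1 + (k−1)·r̄) = 11 × 0.2892 / (1 + 10 × 0.2892)
  = 3.1812 / 3.8920 = 0.817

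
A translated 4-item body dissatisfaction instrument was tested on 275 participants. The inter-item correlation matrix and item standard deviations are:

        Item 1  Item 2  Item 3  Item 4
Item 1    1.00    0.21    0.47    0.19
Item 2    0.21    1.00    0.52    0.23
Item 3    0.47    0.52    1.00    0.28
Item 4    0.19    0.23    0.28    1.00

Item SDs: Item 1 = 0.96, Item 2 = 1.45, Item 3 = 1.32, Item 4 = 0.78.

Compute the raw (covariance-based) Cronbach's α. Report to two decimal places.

Cronbach's α = 0.65

Σσ²ᵢ = 0.96² + 1.45² + 1.32² + 0.78² = 5.3749
Covariances σ_ij = r_ij · s_i · s_j:
  σ(Item 1,Item 2) = 0.21 × 0.96 × 1.45 = 0.2923
  σ(Item 1,Item 3) = 0.47 × 0.96 × 1.32 = 0.5956
  σ(Item 1,Item 4) = 0.19 × 0.96 × 0.78 = 0.1423
  σ(Item 2,Item 3) = 0.52 × 1.45 × 1.32 = 0.9953
  σ(Item 2,Item 4) = 0.23 × 1.45 × 0.78 = 0.2601
  σ(Item 3,Item 4) = 0.28 × 1.32 × 0.78 = 0.2883
σ²_T = Σσ²ᵢ + 2·Σσ_ij = 5.3749 + 2 × 2.5739 = 10.5227
α = (4/3)·(1 − 5.3749/10.5227) = 0.65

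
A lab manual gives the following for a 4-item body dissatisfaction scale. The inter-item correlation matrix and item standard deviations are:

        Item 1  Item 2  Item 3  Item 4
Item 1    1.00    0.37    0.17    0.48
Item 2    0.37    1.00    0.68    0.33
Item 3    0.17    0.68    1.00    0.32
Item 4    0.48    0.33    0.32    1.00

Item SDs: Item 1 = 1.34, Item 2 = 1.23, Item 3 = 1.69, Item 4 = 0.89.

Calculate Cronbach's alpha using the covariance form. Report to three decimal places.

Σσ²ᵢ = 1.34² + 1.23² + 1.69² + 0.89² = 6.9567
Covariances σ_ij = r_ij · s_i · s_j:
  σ(Item 1,Item 2) = 0.37 × 1.34 × 1.23 = 0.6098
  σ(Item 1,Item 3) = 0.17 × 1.34 × 1.69 = 0.3850
  σ(Item 1,Item 4) = 0.48 × 1.34 × 0.89 = 0.5724
  σ(Item 2,Item 3) = 0.68 × 1.23 × 1.69 = 1.4135
  σ(Item 2,Item 4) = 0.33 × 1.23 × 0.89 = 0.3613
  σ(Item 3,Item 4) = 0.32 × 1.69 × 0.89 = 0.4813
σ²_T = Σσ²ᵢ + 2·Σσ_ij = 6.9567 + 2 × 3.8233 = 14.6033
α = (4/3)·(1 − 6.9567/14.6033) = 0.698

Cronbach's alpha = 0.698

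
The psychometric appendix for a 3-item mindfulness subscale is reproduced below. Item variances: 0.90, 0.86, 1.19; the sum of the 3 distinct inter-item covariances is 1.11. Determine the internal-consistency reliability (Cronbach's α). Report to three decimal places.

Σσᵢ² = 0.90 + 0.86 + 1.19 = 2.95
Sum of distinct covariances = 1.11
σ²_total = Σσᵢ² + 2·Σcov = 2.95 + 2 × 1.11 = 5.17
α = (3/2)·(1 − 2.95/5.17) = 0.644

α = 0.644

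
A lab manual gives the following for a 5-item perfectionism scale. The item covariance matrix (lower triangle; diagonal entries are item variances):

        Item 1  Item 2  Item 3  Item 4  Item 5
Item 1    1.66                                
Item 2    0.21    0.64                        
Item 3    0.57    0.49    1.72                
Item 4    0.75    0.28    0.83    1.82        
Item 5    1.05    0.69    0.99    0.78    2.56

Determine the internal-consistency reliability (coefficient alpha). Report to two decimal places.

α = 0.77

sum of item variances = 1.66 + 0.64 + 1.72 + 1.82 + 2.56 = 8.40
Σ_{i<j} σ_ij = 6.64
σ²_total = 8.40 + 2 × 6.64 = 21.68
α = (k/(k−1))·(1 − sum of item variances/σ²_total) = (5/4)·(1 − 8.40/21.68) = 0.77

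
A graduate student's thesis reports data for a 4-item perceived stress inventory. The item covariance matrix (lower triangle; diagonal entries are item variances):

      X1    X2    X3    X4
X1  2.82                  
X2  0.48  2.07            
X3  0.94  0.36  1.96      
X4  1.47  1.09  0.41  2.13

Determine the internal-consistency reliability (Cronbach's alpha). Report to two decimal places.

Σσ²ᵢ = 2.82 + 2.07 + 1.96 + 2.13 = 8.98
Sum of off-diagonal covariances = 4.75
total variance = 8.98 + 2 × 4.75 = 18.48
α = (k/(k−1))·(1 − Σσ²ᵢ/total variance) = (4/3)·(1 − 8.98/18.48) = 0.69

α = 0.69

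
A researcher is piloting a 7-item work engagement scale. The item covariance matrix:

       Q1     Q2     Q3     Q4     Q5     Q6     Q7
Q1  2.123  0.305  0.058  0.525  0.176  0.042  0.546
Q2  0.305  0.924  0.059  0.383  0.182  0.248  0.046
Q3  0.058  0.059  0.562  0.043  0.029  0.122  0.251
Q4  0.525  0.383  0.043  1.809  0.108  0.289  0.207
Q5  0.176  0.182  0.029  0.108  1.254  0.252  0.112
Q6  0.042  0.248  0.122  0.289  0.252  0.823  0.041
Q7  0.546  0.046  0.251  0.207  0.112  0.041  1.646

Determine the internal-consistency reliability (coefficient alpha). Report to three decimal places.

sum of item variances = 2.123 + 0.924 + 0.562 + 1.809 + 1.254 + 0.823 + 1.646 = 9.141
Sum of the distinct covariances = 4.024
σ²_T = 9.141 + 2 × 4.024 = 17.189
α = (k/(k−1))·(1 − sum of item variances/σ²_T) = (7/6)·(1 − 9.141/17.189) = 0.546

α = 0.546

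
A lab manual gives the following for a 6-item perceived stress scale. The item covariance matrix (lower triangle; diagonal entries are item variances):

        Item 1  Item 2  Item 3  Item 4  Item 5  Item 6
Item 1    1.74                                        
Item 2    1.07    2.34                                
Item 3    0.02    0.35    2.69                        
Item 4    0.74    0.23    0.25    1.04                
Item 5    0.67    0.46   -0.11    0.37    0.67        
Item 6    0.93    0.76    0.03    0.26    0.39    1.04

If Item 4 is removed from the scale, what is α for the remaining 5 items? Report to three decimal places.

Remaining items: Item 1, Item 2, Item 3, Item 5, Item 6 (k = 5).
Σσᵢ² = 1.74 + 2.34 + 2.69 + 0.67 + 1.04 = 8.48
σ²_T = 8.48 + 2 × 4.57 = 17.62
α (item deleted) = (5/4)·(1 − 8.48/17.62) = 0.648

α = 0.648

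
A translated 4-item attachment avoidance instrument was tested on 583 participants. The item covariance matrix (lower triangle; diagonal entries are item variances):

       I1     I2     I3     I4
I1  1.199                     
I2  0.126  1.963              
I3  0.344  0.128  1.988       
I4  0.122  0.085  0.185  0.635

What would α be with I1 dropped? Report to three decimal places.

α = 0.222

Remaining items: I2, I3, I4 (k = 3).
ΣVar(i) = 1.963 + 1.988 + 0.635 = 4.586
σ²_total = 4.586 + 2 × 0.398 = 5.382
α (item deleted) = (3/2)·(1 − 4.586/5.382) = 0.222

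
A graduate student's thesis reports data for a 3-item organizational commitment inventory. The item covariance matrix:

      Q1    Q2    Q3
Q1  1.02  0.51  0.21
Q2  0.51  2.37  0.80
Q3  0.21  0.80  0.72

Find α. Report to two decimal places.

sum of item variances = 1.02 + 2.37 + 0.72 = 4.11
Sum of the distinct covariances = 1.52
total variance = 4.11 + 2 × 1.52 = 7.15
α = (k/(k−1))·(1 − sum of item variances/total variance) = (3/2)·(1 − 4.11/7.15) = 0.64

α = 0.64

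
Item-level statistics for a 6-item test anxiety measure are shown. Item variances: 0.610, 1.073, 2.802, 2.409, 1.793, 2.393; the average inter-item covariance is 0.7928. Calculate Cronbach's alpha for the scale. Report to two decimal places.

Cronbach's alpha = 0.82

sum of item variances = 0.610 + 1.073 + 2.802 + 2.409 + 1.793 + 2.393 = 11.080
Sum of the 15 distinct covariances = 15 × 0.7928 = 11.8920
σ²_T = sum of item variances + 2·Σcov = 11.080 + 2 × 11.8920 = 34.8640
α = (6/5)·(1 − 11.080/34.8640) = 0.82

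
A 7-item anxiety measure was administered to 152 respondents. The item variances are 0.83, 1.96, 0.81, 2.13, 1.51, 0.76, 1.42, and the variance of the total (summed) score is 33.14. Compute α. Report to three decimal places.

α = 0.835

ΣVar(i) = 0.83 + 1.96 + 0.81 + 2.13 + 1.51 + 0.76 + 1.42 = 9.42
α = (k/(k−1))·(1 − ΣVar(i)/σ²_T) = (7/6)·(1 − 9.42/33.14) = 0.835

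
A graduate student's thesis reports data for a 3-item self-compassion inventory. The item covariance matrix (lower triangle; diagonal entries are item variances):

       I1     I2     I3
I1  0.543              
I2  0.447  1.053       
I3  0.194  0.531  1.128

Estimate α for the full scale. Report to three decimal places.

α = 0.694

Σσᵢ² = 0.543 + 1.053 + 1.128 = 2.724
Sum of the distinct covariances = 1.172
σ²_total = 2.724 + 2 × 1.172 = 5.068
α = (k/(k−1))·(1 − Σσᵢ²/σ²_total) = (3/2)·(1 − 2.724/5.068) = 0.694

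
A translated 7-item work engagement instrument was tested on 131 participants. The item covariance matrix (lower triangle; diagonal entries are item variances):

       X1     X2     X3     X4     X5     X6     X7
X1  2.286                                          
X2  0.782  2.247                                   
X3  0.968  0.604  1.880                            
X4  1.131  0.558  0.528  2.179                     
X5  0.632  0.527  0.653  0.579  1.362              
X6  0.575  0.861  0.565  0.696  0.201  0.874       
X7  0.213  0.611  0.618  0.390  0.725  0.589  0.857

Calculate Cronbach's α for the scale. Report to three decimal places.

Cronbach's α = 0.805

ΣVar(i) = 2.286 + 2.247 + 1.880 + 2.179 + 1.362 + 0.874 + 0.857 = 11.685
Σ_{i<j} σ_ij = 13.006
σ²_T = 11.685 + 2 × 13.006 = 37.697
α = (k/(k−1))·(1 − ΣVar(i)/σ²_T) = (7/6)·(1 − 11.685/37.697) = 0.805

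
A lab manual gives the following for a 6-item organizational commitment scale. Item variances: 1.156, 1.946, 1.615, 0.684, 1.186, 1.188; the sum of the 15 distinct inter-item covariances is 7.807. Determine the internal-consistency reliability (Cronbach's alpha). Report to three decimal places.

Σσ²ᵢ = 1.156 + 1.946 + 1.615 + 0.684 + 1.186 + 1.188 = 7.775
Sum of distinct covariances = 7.807
σ²_T = Σσ²ᵢ + 2·Σcov = 7.775 + 2 × 7.807 = 23.389
α = (6/5)·(1 − 7.775/23.389) = 0.801

Cronbach's alpha = 0.801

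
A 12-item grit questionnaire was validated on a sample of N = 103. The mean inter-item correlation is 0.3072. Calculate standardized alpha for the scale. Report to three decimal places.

standardized alpha = 0.842

Standardized α = k·r̄ / (1 + (k−1)·r̄) = 12 × 0.3072 / (1 + 11 × 0.3072)
  = 3.6864 / 4.3792 = 0.842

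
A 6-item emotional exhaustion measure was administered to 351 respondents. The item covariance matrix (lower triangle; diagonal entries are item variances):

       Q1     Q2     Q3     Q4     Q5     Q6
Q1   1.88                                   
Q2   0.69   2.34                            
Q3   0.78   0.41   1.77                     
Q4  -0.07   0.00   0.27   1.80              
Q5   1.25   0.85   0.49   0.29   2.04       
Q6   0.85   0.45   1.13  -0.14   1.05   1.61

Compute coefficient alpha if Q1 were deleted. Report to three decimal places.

coefficient alpha = 0.626

Remaining items: Q2, Q3, Q4, Q5, Q6 (k = 5).
sum of item variances = 2.34 + 1.77 + 1.80 + 2.04 + 1.61 = 9.56
Var(T) = 9.56 + 2 × 4.80 = 19.16
α (item deleted) = (5/4)·(1 − 9.56/19.16) = 0.626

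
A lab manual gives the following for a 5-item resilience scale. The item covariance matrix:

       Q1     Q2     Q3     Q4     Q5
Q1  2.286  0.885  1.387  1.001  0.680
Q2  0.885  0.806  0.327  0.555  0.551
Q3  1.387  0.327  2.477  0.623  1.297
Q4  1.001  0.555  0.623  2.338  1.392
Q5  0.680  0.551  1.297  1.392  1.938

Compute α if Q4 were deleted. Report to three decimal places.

α = 0.770

Remaining items: Q1, Q2, Q3, Q5 (k = 4).
Σσᵢ² = 2.286 + 0.806 + 2.477 + 1.938 = 7.507
total variance = 7.507 + 2 × 5.127 = 17.761
α (item deleted) = (4/3)·(1 − 7.507/17.761) = 0.770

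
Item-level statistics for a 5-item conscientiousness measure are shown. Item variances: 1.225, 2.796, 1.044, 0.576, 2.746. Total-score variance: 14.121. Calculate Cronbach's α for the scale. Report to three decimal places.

Cronbach's α = 0.508

Σσ²ᵢ = 1.225 + 2.796 + 1.044 + 0.576 + 2.746 = 8.387
α = (k/(k−1))·(1 − Σσ²ᵢ/Var(T)) = (5/4)·(1 − 8.387/14.121) = 0.508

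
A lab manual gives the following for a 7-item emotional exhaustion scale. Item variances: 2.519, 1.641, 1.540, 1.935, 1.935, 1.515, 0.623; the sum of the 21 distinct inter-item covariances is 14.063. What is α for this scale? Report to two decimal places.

Σσᵢ² = 2.519 + 1.641 + 1.540 + 1.935 + 1.935 + 1.515 + 0.623 = 11.708
Sum of distinct covariances = 14.063
Var(T) = Σσᵢ² + 2·Σcov = 11.708 + 2 × 14.063 = 39.834
α = (7/6)·(1 − 11.708/39.834) = 0.82

α = 0.82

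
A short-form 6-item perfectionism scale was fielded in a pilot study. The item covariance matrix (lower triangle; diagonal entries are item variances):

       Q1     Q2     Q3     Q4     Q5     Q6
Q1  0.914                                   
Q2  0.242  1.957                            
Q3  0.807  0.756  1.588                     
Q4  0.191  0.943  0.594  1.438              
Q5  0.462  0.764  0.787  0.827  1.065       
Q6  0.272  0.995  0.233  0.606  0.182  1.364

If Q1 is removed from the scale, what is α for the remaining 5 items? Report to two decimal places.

α = 0.80

Remaining items: Q2, Q3, Q4, Q5, Q6 (k = 5).
ΣVar(i) = 1.957 + 1.588 + 1.438 + 1.065 + 1.364 = 7.412
σ²_total = 7.412 + 2 × 6.687 = 20.786
α (item deleted) = (5/4)·(1 − 7.412/20.786) = 0.80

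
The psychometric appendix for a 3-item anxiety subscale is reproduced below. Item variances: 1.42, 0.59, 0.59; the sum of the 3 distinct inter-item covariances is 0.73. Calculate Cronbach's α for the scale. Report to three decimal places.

sum of item variances = 1.42 + 0.59 + 0.59 = 2.60
Sum of distinct covariances = 0.73
σ²_T = sum of item variances + 2·Σcov = 2.60 + 2 × 0.73 = 4.06
α = (3/2)·(1 − 2.60/4.06) = 0.539

α = 0.539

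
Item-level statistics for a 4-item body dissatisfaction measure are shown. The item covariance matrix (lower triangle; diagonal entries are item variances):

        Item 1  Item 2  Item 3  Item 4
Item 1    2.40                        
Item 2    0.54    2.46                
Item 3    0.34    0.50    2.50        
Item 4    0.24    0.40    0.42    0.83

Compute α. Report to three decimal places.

α = 0.498

sum of item variances = 2.40 + 2.46 + 2.50 + 0.83 = 8.19
Sum of the distinct covariances = 2.44
Var(T) = 8.19 + 2 × 2.44 = 13.07
α = (k/(k−1))·(1 − sum of item variances/Var(T)) = (4/3)·(1 − 8.19/13.07) = 0.498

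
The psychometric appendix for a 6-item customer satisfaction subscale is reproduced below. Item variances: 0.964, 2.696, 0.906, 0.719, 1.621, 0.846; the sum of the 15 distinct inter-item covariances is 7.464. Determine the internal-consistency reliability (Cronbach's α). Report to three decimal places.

Cronbach's α = 0.790

sum of item variances = 0.964 + 2.696 + 0.906 + 0.719 + 1.621 + 0.846 = 7.752
Sum of distinct covariances = 7.464
σ²_total = sum of item variances + 2·Σcov = 7.752 + 2 × 7.464 = 22.680
α = (6/5)·(1 − 7.752/22.680) = 0.790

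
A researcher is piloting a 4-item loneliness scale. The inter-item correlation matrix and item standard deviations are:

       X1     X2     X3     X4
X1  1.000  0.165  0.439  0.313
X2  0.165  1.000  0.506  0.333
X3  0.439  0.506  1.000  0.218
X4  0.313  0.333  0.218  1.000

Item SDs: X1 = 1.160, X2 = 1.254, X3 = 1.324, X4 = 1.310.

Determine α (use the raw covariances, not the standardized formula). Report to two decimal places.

α = 0.66

Σσ²ᵢ = 1.160² + 1.254² + 1.324² + 1.310² = 6.3872
Covariances σ_ij = r_ij · s_i · s_j:
  σ(X1,X2) = 0.165 × 1.160 × 1.254 = 0.2400
  σ(X1,X3) = 0.439 × 1.160 × 1.324 = 0.6742
  σ(X1,X4) = 0.313 × 1.160 × 1.310 = 0.4756
  σ(X2,X3) = 0.506 × 1.254 × 1.324 = 0.8401
  σ(X2,X4) = 0.333 × 1.254 × 1.310 = 0.5470
  σ(X3,X4) = 0.218 × 1.324 × 1.310 = 0.3781
σ²_T = Σσ²ᵢ + 2·Σσ_ij = 6.3872 + 2 × 3.1550 = 12.6972
α = (4/3)·(1 − 6.3872/12.6972) = 0.66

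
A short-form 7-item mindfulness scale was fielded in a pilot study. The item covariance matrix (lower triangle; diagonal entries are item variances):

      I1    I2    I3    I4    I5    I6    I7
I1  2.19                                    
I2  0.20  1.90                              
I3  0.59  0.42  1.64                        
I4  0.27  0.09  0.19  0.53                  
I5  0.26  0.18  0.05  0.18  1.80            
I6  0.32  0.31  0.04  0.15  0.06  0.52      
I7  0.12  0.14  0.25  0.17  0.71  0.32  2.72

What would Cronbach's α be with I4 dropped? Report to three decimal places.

Remaining items: I1, I2, I3, I5, I6, I7 (k = 6).
Σσ²ᵢ = 2.19 + 1.90 + 1.64 + 1.80 + 0.52 + 2.72 = 10.77
σ²_total = 10.77 + 2 × 3.97 = 18.71
α (item deleted) = (6/5)·(1 − 10.77/18.71) = 0.509

Cronbach's α = 0.509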